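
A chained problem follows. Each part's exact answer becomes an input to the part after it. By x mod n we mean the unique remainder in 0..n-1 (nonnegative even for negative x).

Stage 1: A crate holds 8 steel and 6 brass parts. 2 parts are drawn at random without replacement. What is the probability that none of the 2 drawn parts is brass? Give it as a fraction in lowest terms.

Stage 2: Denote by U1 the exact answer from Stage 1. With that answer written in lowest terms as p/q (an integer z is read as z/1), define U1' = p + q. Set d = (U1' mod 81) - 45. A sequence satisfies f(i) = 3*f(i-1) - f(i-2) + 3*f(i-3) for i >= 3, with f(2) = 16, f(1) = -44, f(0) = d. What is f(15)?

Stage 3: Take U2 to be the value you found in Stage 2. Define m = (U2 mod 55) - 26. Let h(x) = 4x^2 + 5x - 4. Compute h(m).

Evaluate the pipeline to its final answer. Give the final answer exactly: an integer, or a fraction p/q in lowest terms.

Stage 1: total draws C(14,2) = 91; favorable C(8,2) = 28; P = 4/13; answer 4/13
Stage 2: U1 = 4/13; threaded value p + q = 17; d = -28; f(3) = 3*(16) - 1*(-44) + 3*(-28) = 8; iterating: f(3)=8, f(4)=-124, f(5)=-332, f(6)=-848, f(7)=-2584, f(8)=-7900, f(9)=-23660, f(10)=-70832, f(11)=-212536, f(12)=-637756, f(13)=-1913228, f(14)=-5739536, f(15)=-17218648; answer -17218648
Stage 3: U2 = -17218648; m = 11; 4*(11)^2 + 5*(11)^1 - 4 = (484) + (55) + (-4) = 535; answer 535

535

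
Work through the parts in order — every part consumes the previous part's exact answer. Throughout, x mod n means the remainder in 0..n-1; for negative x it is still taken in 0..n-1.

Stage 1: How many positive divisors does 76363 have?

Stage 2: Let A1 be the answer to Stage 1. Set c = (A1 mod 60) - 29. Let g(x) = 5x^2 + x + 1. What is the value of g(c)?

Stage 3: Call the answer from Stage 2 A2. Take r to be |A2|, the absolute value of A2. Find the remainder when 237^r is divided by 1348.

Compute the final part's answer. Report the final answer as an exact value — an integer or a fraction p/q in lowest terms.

241

Stage 1: 76363 = 7 * 10909; number of divisors = (1+1) * (1+1) = 4; answer 4
Stage 2: A1 = 4; c = -25; 5*(-25)^2 + 1*(-25)^1 + 1 = (3125) + (-25) + (1) = 3101; answer 3101
Stage 3: A2 = 3101; r = 3101; squarings mod 1348: 237^1=237, 237^2=901, 237^4=305, 237^8=13, 237^16=169, 237^32=253, 237^64=653, 237^128=441, 237^256=369, 237^512=13, 237^1024=169, 237^2048=253; 237^3101 = 237^1 * 237^4 * 237^8 * 237^16 * 237^1024 * 237^2048 = 241 (mod 1348); answer 241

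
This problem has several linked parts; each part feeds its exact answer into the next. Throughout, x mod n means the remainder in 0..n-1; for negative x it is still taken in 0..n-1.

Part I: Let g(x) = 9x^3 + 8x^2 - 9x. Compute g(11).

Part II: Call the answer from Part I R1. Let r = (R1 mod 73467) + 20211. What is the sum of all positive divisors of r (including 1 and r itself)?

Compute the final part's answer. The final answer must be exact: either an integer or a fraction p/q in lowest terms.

Part I: 9*(11)^3 + 8*(11)^2 - 9*(11)^1 = (11979) + (968) + (-99) = 12848; answer 12848
Part II: R1 = 12848; r = 33059; 33059 = 13 * 2543; sigma = (1 + 13) * (1 + 2543) = 14 * 2544 = 35616; answer 35616

35616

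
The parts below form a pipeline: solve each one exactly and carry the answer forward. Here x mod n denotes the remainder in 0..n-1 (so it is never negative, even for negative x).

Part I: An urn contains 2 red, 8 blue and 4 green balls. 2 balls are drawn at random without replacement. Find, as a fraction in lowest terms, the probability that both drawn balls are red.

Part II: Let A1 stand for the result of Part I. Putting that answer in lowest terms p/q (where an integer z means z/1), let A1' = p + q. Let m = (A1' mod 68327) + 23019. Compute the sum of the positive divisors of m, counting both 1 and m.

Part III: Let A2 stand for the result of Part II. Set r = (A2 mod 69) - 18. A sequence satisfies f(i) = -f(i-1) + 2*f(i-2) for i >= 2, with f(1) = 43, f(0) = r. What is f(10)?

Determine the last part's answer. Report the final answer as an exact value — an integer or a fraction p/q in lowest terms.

Part I: total draws C(14,2) = 91; favorable C(2,2) = 1; P = 1/91; answer 1/91
Part II: A1 = 1/91; threaded value p + q = 92; m = 23111; 23111 = 11^2 * 191; sigma = (1 + 11 + 121) * (1 + 191) = 133 * 192 = 25536; answer 25536
Part III: A2 = 25536; r = -12; f(2) = -1*(43) + 2*(-12) = -67; iterating: f(2)=-67, f(3)=153, f(4)=-287, f(5)=593, f(6)=-1167, f(7)=2353, f(8)=-4687, f(9)=9393, f(10)=-18767; answer -18767

-18767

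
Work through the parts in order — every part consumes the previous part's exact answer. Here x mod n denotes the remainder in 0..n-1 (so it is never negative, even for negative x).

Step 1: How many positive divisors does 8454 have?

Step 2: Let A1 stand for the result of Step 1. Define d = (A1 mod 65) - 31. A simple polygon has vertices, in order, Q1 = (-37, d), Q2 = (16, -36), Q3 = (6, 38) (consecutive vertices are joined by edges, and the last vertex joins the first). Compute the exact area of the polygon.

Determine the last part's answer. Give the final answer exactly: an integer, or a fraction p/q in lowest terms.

Step 1: 8454 = 2 * 3 * 1409; number of divisors = (1+1) * (1+1) * (1+1) = 8; answer 8
Step 2: A1 = 8; d = -23; cross terms: (-37*-36 - 16*-23)=1700, (16*38 - 6*-36)=824, (6*-23 - -37*38)=1268; twice the area = |3792| = 3792; area = 1896; answer 1896

1896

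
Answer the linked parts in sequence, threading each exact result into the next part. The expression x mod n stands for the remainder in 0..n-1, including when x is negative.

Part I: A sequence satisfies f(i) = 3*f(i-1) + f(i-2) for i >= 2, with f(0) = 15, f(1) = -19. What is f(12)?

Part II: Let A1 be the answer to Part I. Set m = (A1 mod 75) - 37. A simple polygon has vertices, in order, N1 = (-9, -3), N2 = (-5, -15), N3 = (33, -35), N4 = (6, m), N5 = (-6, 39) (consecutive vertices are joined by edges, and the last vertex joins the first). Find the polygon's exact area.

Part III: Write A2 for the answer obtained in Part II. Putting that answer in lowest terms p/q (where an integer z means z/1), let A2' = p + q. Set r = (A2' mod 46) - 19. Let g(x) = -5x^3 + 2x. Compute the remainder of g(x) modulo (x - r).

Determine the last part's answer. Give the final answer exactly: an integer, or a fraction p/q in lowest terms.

-8616

Part I: f(2) = 3*(-19) + 1*(15) = -42; iterating: f(2)=-42, f(3)=-145, f(4)=-477, f(5)=-1576, f(6)=-5205, f(7)=-17191, f(8)=-56778, f(9)=-187525, f(10)=-619353, f(11)=-2045584, f(12)=-6756105; answer -6756105
Part II: A1 = -6756105; m = 8; cross terms: (-9*-15 - -5*-3)=120, (-5*-35 - 33*-15)=670, (33*8 - 6*-35)=474, (6*39 - -6*8)=282, (-6*-3 - -9*39)=369; twice the area = |1915| = 1915; area = 1915/2; answer 1915/2
Part III: A2 = 1915/2; threaded value p + q = 1917; r = 12; remainder = value at the root: -5*(12)^3 + 2*(12)^1 = (-8640) + (24) = -8616; answer -8616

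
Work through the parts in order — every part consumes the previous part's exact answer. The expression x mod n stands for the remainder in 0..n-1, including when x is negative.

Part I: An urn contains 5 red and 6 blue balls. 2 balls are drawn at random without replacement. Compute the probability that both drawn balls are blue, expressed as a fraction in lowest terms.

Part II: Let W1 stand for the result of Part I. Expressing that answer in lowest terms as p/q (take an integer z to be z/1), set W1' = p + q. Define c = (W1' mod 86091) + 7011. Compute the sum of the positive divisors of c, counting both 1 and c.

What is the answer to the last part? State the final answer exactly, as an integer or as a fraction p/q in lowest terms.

8742

Part I: total draws C(11,2) = 55; favorable C(6,2) = 15; P = 3/11; answer 3/11
Part II: W1 = 3/11; threaded value p + q = 14; c = 7025; 7025 = 5^2 * 281; sigma = (1 + 5 + 25) * (1 + 281) = 31 * 282 = 8742; answer 8742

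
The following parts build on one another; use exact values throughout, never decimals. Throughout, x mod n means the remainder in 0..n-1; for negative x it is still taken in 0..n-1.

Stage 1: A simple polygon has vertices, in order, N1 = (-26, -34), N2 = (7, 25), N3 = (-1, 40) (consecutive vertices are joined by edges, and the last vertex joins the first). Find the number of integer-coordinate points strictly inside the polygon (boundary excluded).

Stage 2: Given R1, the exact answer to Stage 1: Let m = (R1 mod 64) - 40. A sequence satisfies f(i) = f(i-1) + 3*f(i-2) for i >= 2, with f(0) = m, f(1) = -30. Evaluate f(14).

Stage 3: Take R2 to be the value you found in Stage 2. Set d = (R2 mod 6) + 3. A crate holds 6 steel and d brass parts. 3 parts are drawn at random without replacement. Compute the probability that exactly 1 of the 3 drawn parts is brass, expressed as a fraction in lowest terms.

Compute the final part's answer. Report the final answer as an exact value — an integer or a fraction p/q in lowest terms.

9/22

Stage 1: cross terms: (-26*25 - 7*-34)=-412, (7*40 - -1*25)=305, (-1*-34 - -26*40)=1074; twice the area = |967| = 967; area = 967/2; boundary points = 1 + 1 + 1 = 3; strictly interior points = area - boundary/2 + 1 = 483; answer 483
Stage 2: R1 = 483; m = -5; f(2) = 1*(-30) + 3*(-5) = -45; iterating: f(2)=-45, f(3)=-135, f(4)=-270, f(5)=-675, f(6)=-1485, f(7)=-3510, f(8)=-7965, f(9)=-18495, f(10)=-42390, f(11)=-97875, f(12)=-225045, f(13)=-518670, f(14)=-1193805; answer -1193805
Stage 3: R2 = -1193805; d = 6; total draws C(12,3) = 220; favorable C(6,1)*C(6,2) = 90; P = 9/22; answer 9/22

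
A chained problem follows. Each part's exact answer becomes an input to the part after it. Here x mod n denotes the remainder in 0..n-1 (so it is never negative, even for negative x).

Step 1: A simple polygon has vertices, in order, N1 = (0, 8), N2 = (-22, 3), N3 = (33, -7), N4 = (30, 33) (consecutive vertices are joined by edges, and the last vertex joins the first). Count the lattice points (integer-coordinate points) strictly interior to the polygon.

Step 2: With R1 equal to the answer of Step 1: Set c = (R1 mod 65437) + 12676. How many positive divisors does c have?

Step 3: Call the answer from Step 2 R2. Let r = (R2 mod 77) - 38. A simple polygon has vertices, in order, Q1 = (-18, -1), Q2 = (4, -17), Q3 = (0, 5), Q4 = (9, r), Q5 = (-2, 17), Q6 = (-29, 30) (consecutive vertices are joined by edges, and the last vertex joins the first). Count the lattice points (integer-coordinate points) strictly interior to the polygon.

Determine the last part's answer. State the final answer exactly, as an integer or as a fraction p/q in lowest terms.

Step 1: cross terms: (0*3 - -22*8)=176, (-22*-7 - 33*3)=55, (33*33 - 30*-7)=1299, (30*8 - 0*33)=240; twice the area = |1770| = 1770; area = 885; boundary points = 1 + 5 + 1 + 5 = 12; strictly interior points = area - boundary/2 + 1 = 880; answer 880
Step 2: R1 = 880; c = 13556; 13556 = 2^2 * 3389; number of divisors = (2+1) * (1+1) = 6; answer 6
Step 3: R2 = 6; r = -32; cross terms: (-18*-17 - 4*-1)=310, (4*5 - 0*-17)=20, (0*-32 - 9*5)=-45, (9*17 - -2*-32)=89, (-2*30 - -29*17)=433, (-29*-1 - -18*30)=569; twice the area = |1376| = 1376; area = 688; boundary points = 2 + 2 + 1 + 1 + 1 + 1 = 8; strictly interior points = area - boundary/2 + 1 = 685; answer 685

685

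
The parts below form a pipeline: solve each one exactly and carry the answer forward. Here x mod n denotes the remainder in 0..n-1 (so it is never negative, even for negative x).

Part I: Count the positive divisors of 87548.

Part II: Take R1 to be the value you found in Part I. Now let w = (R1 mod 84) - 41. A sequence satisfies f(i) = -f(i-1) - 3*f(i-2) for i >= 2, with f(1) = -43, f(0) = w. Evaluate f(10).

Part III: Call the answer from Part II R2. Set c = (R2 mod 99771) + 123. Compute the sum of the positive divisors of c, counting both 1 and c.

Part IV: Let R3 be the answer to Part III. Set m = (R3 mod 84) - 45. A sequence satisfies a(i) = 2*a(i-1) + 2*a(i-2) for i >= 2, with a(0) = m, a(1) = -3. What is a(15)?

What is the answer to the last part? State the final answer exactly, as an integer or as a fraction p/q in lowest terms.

-8270464

Part I: 87548 = 2^2 * 43 * 509; number of divisors = (2+1) * (1+1) * (1+1) = 12; answer 12
Part II: R1 = 12; w = -29; f(2) = -1*(-43) - 3*(-29) = 130; iterating: f(2)=130, f(3)=-1, f(4)=-389, f(5)=392, f(6)=775, f(7)=-1951, f(8)=-374, f(9)=6227, f(10)=-5105; answer -5105
Part III: R2 = -5105; c = 94789; 94789 is prime, so its only divisors are 1 and 94789; sigma = 1 + 94789 = 94790; answer 94790
Part IV: R3 = 94790; m = -7; a(2) = 2*(-3) + 2*(-7) = -20; iterating: a(2)=-20, a(3)=-46, a(4)=-132, a(5)=-356, a(6)=-976, a(7)=-2664, a(8)=-7280, a(9)=-19888, a(10)=-54336, a(11)=-148448, a(12)=-405568, a(13)=-1108032, a(14)=-3027200, a(15)=-8270464; answer -8270464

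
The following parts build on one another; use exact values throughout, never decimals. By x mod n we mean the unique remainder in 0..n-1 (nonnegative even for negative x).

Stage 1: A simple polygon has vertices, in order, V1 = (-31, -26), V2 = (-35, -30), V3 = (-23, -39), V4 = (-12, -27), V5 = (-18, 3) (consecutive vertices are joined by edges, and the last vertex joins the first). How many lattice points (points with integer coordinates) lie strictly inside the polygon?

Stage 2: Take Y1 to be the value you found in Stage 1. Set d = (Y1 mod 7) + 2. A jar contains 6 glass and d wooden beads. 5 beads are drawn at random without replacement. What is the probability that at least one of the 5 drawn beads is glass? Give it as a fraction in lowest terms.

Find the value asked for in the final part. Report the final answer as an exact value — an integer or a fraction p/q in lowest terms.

461/462

Stage 1: cross terms: (-31*-30 - -35*-26)=20, (-35*-39 - -23*-30)=675, (-23*-27 - -12*-39)=153, (-12*3 - -18*-27)=-522, (-18*-26 - -31*3)=561; twice the area = |887| = 887; area = 887/2; boundary points = 4 + 3 + 1 + 6 + 1 = 15; strictly interior points = area - boundary/2 + 1 = 437; answer 437
Stage 2: Y1 = 437; d = 5; total draws C(11,5) = 462; complement C(5,5) = 1; favorable 462 - 1 = 461; P = 461/462; answer 461/462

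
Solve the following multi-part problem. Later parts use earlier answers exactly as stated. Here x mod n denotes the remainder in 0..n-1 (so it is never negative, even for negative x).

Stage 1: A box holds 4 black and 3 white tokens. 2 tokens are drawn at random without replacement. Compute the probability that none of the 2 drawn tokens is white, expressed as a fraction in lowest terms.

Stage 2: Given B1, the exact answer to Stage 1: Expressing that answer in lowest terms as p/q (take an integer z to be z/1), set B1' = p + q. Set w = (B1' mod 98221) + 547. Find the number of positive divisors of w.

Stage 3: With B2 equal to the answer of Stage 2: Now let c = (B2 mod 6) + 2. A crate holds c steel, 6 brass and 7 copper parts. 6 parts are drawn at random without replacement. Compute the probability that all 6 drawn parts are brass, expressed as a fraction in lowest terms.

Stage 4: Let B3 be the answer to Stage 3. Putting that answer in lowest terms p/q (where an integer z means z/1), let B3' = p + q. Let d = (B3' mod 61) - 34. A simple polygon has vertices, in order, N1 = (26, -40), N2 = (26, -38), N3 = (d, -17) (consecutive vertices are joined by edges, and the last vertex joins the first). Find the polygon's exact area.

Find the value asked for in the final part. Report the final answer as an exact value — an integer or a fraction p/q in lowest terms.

56

Stage 1: total draws C(7,2) = 21; favorable C(4,2) = 6; P = 2/7; answer 2/7
Stage 2: B1 = 2/7; threaded value p + q = 9; w = 556; 556 = 2^2 * 139; number of divisors = (2+1) * (1+1) = 6; answer 6
Stage 3: B2 = 6; c = 2; total draws C(15,6) = 5005; favorable C(6,6) = 1; P = 1/5005; answer 1/5005
Stage 4: B3 = 1/5005; threaded value p + q = 5006; d = -30; cross terms: (26*-38 - 26*-40)=52, (26*-17 - -30*-38)=-1582, (-30*-40 - 26*-17)=1642; twice the area = |112| = 112; area = 56; answer 56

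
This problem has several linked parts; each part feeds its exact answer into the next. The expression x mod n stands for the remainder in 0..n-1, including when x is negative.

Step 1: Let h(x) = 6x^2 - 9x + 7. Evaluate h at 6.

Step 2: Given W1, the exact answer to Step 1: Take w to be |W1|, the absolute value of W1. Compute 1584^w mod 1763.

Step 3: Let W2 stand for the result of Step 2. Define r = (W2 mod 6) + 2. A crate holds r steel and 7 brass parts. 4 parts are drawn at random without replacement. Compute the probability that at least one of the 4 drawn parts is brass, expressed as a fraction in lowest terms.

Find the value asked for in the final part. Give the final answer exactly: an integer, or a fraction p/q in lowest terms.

138/143

Step 1: 6*(6)^2 - 9*(6)^1 + 7 = (216) + (-54) + (7) = 169; answer 169
Step 2: W1 = 169; w = 169; squarings mod 1763: 1584^1=1584, 1584^2=307, 1584^4=810, 1584^8=264, 1584^16=939, 1584^32=221, 1584^64=1240, 1584^128=264; 1584^169 = 1584^1 * 1584^8 * 1584^32 * 1584^128 = 509 (mod 1763); answer 509
Step 3: W2 = 509; r = 7; total draws C(14,4) = 1001; complement C(7,4) = 35; favorable 1001 - 35 = 966; P = 138/143; answer 138/143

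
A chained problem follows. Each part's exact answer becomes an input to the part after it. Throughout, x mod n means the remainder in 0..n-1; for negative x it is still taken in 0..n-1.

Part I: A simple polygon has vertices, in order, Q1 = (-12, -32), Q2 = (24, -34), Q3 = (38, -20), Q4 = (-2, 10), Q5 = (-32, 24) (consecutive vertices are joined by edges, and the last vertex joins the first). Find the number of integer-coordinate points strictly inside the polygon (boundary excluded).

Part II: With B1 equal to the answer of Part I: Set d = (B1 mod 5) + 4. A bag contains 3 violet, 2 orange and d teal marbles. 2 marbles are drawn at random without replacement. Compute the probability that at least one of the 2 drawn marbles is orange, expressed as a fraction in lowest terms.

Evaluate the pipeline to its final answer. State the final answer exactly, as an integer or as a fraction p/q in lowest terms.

Part I: cross terms: (-12*-34 - 24*-32)=1176, (24*-20 - 38*-34)=812, (38*10 - -2*-20)=340, (-2*24 - -32*10)=272, (-32*-32 - -12*24)=1312; twice the area = |3912| = 3912; area = 1956; boundary points = 2 + 14 + 10 + 2 + 4 = 32; strictly interior points = area - boundary/2 + 1 = 1941; answer 1941
Part II: B1 = 1941; d = 5; total draws C(10,2) = 45; complement C(8,2) = 28; favorable 45 - 28 = 17; P = 17/45; answer 17/45

17/45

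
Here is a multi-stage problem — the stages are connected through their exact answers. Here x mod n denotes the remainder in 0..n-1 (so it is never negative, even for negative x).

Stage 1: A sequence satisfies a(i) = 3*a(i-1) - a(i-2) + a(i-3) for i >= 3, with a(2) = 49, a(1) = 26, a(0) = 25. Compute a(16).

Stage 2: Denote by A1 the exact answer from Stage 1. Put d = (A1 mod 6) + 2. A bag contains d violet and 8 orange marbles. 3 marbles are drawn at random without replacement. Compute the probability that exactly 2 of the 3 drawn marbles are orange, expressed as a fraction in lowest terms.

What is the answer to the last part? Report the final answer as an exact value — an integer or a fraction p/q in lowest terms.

Stage 1: a(3) = 3*(49) - 1*(26) + 1*(25) = 146; iterating: a(3)=146, a(4)=415, a(5)=1148, a(6)=3175, a(7)=8792, a(8)=24349, a(9)=67430, a(10)=186733, a(11)=517118, a(12)=1432051, a(13)=3965768, a(14)=10982371, a(15)=30413396, a(16)=84223585; answer 84223585
Stage 2: A1 = 84223585; d = 3; total draws C(11,3) = 165; favorable C(8,2)*C(3,1) = 84; P = 28/55; answer 28/55

28/55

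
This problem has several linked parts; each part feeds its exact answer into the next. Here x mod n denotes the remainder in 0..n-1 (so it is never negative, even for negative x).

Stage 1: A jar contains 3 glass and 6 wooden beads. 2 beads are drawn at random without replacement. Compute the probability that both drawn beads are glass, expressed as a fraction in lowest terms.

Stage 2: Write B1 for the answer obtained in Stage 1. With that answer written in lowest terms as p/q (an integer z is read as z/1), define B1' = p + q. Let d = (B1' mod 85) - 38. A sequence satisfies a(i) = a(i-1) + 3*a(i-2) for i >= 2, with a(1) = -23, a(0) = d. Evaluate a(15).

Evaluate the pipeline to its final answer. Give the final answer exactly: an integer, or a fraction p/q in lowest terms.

-4183943

Stage 1: total draws C(9,2) = 36; favorable C(3,2) = 3; P = 1/12; answer 1/12
Stage 2: B1 = 1/12; threaded value p + q = 13; d = -25; a(2) = 1*(-23) + 3*(-25) = -98; iterating: a(2)=-98, a(3)=-167, a(4)=-461, a(5)=-962, a(6)=-2345, a(7)=-5231, a(8)=-12266, a(9)=-27959, a(10)=-64757, a(11)=-148634, a(12)=-342905, a(13)=-788807, a(14)=-1817522, a(15)=-4183943; answer -4183943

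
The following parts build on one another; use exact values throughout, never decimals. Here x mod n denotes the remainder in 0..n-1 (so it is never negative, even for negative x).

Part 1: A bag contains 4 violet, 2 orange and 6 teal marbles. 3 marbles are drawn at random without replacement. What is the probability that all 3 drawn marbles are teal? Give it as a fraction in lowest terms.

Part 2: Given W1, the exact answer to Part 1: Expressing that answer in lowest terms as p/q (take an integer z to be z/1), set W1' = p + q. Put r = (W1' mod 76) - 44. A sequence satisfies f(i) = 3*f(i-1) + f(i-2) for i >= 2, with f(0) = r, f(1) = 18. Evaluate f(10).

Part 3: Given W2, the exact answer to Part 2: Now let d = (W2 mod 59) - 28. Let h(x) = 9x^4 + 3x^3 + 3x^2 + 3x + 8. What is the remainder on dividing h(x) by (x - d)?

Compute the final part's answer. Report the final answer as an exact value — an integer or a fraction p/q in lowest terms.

Part 1: total draws C(12,3) = 220; favorable C(6,3) = 20; P = 1/11; answer 1/11
Part 2: W1 = 1/11; threaded value p + q = 12; r = -32; f(2) = 3*(18) + 1*(-32) = 22; iterating: f(2)=22, f(3)=84, f(4)=274, f(5)=906, f(6)=2992, f(7)=9882, f(8)=32638, f(9)=107796, f(10)=356026; answer 356026
Part 3: W2 = 356026; d = -8; remainder = value at the root: 9*(-8)^4 + 3*(-8)^3 + 3*(-8)^2 + 3*(-8)^1 + 8 = (36864) + (-1536) + (192) + (-24) + (8) = 35504; answer 35504

35504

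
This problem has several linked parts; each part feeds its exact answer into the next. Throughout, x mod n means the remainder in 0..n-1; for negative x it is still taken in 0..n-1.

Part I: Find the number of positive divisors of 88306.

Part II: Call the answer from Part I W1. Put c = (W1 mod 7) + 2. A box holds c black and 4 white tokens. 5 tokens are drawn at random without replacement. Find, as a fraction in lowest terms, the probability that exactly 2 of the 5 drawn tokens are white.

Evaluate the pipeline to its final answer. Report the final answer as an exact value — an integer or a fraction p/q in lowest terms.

Part I: 88306 = 2 * 67 * 659; number of divisors = (1+1) * (1+1) * (1+1) = 8; answer 8
Part II: W1 = 8; c = 3; total draws C(7,5) = 21; favorable C(4,2)*C(3,3) = 6; P = 2/7; answer 2/7

2/7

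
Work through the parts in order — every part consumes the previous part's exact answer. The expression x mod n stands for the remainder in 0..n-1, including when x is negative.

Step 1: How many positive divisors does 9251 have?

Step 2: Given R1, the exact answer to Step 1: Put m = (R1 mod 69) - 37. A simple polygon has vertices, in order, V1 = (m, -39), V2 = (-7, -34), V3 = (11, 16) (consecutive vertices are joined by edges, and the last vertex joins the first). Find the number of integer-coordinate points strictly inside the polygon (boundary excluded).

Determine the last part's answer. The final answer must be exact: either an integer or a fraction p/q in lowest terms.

554

Step 1: 9251 = 11 * 29^2; number of divisors = (1+1) * (2+1) = 6; answer 6
Step 2: R1 = 6; m = -31; cross terms: (-31*-34 - -7*-39)=781, (-7*16 - 11*-34)=262, (11*-39 - -31*16)=67; twice the area = |1110| = 1110; area = 555; boundary points = 1 + 2 + 1 = 4; strictly interior points = area - boundary/2 + 1 = 554; answer 554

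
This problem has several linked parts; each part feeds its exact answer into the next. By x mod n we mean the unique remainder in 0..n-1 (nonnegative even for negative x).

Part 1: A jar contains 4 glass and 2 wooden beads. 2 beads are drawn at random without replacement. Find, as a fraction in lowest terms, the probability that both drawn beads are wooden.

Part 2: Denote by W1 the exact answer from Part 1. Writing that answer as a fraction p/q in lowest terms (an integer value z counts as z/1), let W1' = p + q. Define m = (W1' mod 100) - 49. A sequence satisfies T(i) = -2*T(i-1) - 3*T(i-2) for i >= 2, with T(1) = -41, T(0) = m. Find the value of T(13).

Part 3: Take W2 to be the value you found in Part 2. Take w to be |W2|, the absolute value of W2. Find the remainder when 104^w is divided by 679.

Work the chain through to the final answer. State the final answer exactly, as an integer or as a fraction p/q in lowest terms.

587

Part 1: total draws C(6,2) = 15; favorable C(2,2) = 1; P = 1/15; answer 1/15
Part 2: W1 = 1/15; threaded value p + q = 16; m = -33; T(2) = -2*(-41) - 3*(-33) = 181; iterating: T(2)=181, T(3)=-239, T(4)=-65, T(5)=847, T(6)=-1499, T(7)=457, T(8)=3583, T(9)=-8537, T(10)=6325, T(11)=12961, T(12)=-44897, T(13)=50911; answer 50911
Part 3: W2 = 50911; w = 50911; squarings mod 679: 104^1=104, 104^2=631, 104^4=267, 104^8=673, 104^16=36, 104^32=617, 104^64=449, 104^128=617, 104^256=449, 104^512=617, 104^1024=449, 104^2048=617, 104^4096=449, 104^8192=617, 104^16384=449, 104^32768=617; 104^50911 = 104^1 * 104^2 * 104^4 * 104^8 * 104^16 * 104^64 * 104^128 * 104^512 * 104^1024 * 104^16384 * 104^32768 = 587 (mod 679); answer 587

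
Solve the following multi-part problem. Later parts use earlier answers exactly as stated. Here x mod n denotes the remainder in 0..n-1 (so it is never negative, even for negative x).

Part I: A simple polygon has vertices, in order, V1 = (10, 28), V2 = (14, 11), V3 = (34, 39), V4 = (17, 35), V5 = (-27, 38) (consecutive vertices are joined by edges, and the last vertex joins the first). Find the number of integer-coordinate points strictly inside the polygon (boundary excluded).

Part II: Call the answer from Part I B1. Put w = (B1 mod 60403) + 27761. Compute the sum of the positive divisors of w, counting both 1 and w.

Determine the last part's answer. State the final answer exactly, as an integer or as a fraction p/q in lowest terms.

Part I: cross terms: (10*11 - 14*28)=-282, (14*39 - 34*11)=172, (34*35 - 17*39)=527, (17*38 - -27*35)=1591, (-27*28 - 10*38)=-1136; twice the area = |872| = 872; area = 436; boundary points = 1 + 4 + 1 + 1 + 1 = 8; strictly interior points = area - boundary/2 + 1 = 433; answer 433
Part II: B1 = 433; w = 28194; 28194 = 2 * 3 * 37 * 127; sigma = (1 + 2) * (1 + 3) * (1 + 37) * (1 + 127) = 3 * 4 * 38 * 128 = 58368; answer 58368

58368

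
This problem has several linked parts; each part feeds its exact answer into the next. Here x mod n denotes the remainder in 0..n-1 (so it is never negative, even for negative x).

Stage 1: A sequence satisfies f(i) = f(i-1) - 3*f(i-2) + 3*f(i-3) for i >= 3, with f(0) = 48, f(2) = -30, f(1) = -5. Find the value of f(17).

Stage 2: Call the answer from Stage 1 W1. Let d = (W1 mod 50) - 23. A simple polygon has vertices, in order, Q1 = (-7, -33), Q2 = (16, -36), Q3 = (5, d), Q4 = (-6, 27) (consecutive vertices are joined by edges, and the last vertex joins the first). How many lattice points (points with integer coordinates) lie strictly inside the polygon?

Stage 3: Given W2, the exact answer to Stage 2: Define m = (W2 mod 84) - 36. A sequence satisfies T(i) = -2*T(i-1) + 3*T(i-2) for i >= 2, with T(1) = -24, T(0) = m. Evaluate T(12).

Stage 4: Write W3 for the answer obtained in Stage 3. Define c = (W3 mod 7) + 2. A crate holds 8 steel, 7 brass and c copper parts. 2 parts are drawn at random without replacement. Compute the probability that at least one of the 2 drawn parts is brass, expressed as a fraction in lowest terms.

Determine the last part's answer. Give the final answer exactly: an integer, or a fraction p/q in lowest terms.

Stage 1: f(3) = 1*(-30) - 3*(-5) + 3*(48) = 129; iterating: f(3)=129, f(4)=204, f(5)=-273, f(6)=-498, f(7)=933, f(8)=1608, f(9)=-2685, f(10)=-4710, f(11)=8169, f(12)=14244, f(13)=-24393, f(14)=-42618, f(15)=73293, f(16)=127968, f(17)=-219765; answer -219765
Stage 2: W1 = -219765; d = 12; cross terms: (-7*-36 - 16*-33)=780, (16*12 - 5*-36)=372, (5*27 - -6*12)=207, (-6*-33 - -7*27)=387; twice the area = |1746| = 1746; area = 873; boundary points = 1 + 1 + 1 + 1 = 4; strictly interior points = area - boundary/2 + 1 = 872; answer 872
Stage 3: W2 = 872; m = -4; T(2) = -2*(-24) + 3*(-4) = 36; iterating: T(2)=36, T(3)=-144, T(4)=396, T(5)=-1224, T(6)=3636, T(7)=-10944, T(8)=32796, T(9)=-98424, T(10)=295236, T(11)=-885744, T(12)=2657196; answer 2657196
Stage 4: W3 = 2657196; c = 5; total draws C(20,2) = 190; complement C(13,2) = 78; favorable 190 - 78 = 112; P = 56/95; answer 56/95

56/95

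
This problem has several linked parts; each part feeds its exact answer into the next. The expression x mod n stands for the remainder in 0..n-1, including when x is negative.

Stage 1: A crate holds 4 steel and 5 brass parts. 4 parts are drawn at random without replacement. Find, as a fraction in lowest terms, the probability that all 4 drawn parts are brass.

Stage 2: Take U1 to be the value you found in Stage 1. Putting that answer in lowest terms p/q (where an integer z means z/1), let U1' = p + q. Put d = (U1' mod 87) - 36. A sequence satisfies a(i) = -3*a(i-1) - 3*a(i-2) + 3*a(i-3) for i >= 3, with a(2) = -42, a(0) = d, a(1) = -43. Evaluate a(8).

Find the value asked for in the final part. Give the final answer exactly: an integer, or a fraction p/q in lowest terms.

18360

Stage 1: total draws C(9,4) = 126; favorable C(5,4) = 5; P = 5/126; answer 5/126
Stage 2: U1 = 5/126; threaded value p + q = 131; d = 8; a(3) = -3*(-42) - 3*(-43) + 3*(8) = 279; iterating: a(3)=279, a(4)=-840, a(5)=1557, a(6)=-1314, a(7)=-3249, a(8)=18360; answer 18360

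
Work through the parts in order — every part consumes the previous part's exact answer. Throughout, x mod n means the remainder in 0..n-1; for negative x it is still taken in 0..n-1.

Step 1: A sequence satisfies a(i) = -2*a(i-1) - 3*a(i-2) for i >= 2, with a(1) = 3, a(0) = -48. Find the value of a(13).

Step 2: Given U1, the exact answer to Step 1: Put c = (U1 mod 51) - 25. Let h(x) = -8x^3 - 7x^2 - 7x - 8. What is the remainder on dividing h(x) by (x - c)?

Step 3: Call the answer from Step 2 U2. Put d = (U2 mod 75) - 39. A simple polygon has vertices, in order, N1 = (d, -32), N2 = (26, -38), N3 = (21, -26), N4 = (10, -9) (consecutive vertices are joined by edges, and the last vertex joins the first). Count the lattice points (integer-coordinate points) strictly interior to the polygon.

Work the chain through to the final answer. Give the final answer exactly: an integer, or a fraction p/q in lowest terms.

264

Step 1: a(2) = -2*(3) - 3*(-48) = 138; iterating: a(2)=138, a(3)=-285, a(4)=156, a(5)=543, a(6)=-1554, a(7)=1479, a(8)=1704, a(9)=-7845, a(10)=10578, a(11)=2379, a(12)=-36492, a(13)=65847; answer 65847
Step 2: U1 = 65847; c = -19; remainder = value at the root: -8*(-19)^3 - 7*(-19)^2 - 7*(-19)^1 - 8 = (54872) + (-2527) + (133) + (-8) = 52470; answer 52470
Step 3: U2 = 52470; d = 6; cross terms: (6*-38 - 26*-32)=604, (26*-26 - 21*-38)=122, (21*-9 - 10*-26)=71, (10*-32 - 6*-9)=-266; twice the area = |531| = 531; area = 531/2; boundary points = 2 + 1 + 1 + 1 = 5; strictly interior points = area - boundary/2 + 1 = 264; answer 264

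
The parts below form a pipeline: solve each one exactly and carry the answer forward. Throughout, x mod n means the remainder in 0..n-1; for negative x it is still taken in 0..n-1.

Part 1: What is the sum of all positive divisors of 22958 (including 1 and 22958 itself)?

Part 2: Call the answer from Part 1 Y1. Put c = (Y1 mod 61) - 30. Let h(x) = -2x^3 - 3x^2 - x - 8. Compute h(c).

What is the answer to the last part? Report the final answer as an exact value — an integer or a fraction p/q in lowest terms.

-2318

Part 1: 22958 = 2 * 13 * 883; sigma = (1 + 2) * (1 + 13) * (1 + 883) = 3 * 14 * 884 = 37128; answer 37128
Part 2: Y1 = 37128; c = 10; -2*(10)^3 - 3*(10)^2 - 1*(10)^1 - 8 = (-2000) + (-300) + (-10) + (-8) = -2318; answer -2318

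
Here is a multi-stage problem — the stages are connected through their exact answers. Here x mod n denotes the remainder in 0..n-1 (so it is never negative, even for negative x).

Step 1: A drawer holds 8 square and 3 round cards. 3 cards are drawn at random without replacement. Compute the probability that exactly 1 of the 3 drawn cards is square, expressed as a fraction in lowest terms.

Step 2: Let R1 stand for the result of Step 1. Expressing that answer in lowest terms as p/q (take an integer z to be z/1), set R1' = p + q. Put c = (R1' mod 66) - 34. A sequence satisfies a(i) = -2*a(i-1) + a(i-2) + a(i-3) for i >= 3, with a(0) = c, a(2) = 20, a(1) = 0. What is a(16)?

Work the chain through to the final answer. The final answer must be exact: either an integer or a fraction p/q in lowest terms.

580648

Step 1: total draws C(11,3) = 165; favorable C(8,1)*C(3,2) = 24; P = 8/55; answer 8/55
Step 2: R1 = 8/55; threaded value p + q = 63; c = 29; a(3) = -2*(20) + 1*(0) + 1*(29) = -11; iterating: a(3)=-11, a(4)=42, a(5)=-75, a(6)=181, a(7)=-395, a(8)=896, a(9)=-2006, a(10)=4513, a(11)=-10136, a(12)=22779, a(13)=-51181, a(14)=115005, a(15)=-258412, a(16)=580648; answer 580648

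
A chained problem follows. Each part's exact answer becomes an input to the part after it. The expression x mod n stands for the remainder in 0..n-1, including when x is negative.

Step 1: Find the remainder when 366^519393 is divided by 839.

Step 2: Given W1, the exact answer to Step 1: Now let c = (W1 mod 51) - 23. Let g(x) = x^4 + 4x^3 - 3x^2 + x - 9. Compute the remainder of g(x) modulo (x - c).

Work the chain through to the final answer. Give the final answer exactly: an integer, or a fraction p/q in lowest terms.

866

Step 1: squarings mod 839: 366^1=366, 366^2=555, 366^4=112, 366^8=798, 366^16=3, 366^32=9, 366^64=81, 366^128=688, 366^256=148, 366^512=90, 366^1024=549, 366^2048=200, 366^4096=567, 366^8192=152, 366^16384=451, 366^32768=363, 366^65536=46, 366^131072=438, 366^262144=552; 366^519393 = 366^1 * 366^32 * 366^64 * 366^128 * 366^1024 * 366^2048 * 366^8192 * 366^16384 * 366^32768 * 366^65536 * 366^131072 * 366^262144 = 271 (mod 839); answer 271
Step 2: W1 = 271; c = -7; remainder = value at the root: 1*(-7)^4 + 4*(-7)^3 - 3*(-7)^2 + 1*(-7)^1 - 9 = (2401) + (-1372) + (-147) + (-7) + (-9) = 866; answer 866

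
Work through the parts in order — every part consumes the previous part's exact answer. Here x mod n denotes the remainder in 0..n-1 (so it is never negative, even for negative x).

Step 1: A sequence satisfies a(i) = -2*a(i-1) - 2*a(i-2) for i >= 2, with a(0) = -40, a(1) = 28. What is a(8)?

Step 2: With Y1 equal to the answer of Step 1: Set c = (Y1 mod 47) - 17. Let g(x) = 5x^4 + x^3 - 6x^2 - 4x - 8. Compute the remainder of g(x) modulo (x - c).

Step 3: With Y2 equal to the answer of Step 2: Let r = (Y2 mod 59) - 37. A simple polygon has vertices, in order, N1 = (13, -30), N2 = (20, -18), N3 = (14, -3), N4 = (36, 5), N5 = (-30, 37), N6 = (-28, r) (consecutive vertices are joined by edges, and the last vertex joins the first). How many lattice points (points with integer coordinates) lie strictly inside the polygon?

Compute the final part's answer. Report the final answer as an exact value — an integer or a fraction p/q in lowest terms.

Step 1: a(2) = -2*(28) - 2*(-40) = 24; iterating: a(2)=24, a(3)=-104, a(4)=160, a(5)=-112, a(6)=-96, a(7)=416, a(8)=-640; answer -640
Step 2: Y1 = -640; c = 1; remainder = value at the root: 5*(1)^4 + 1*(1)^3 - 6*(1)^2 - 4*(1)^1 - 8 = (5) + (1) + (-6) + (-4) + (-8) = -12; answer -12
Step 3: Y2 = -12; r = 10; cross terms: (13*-18 - 20*-30)=366, (20*-3 - 14*-18)=192, (14*5 - 36*-3)=178, (36*37 - -30*5)=1482, (-30*10 - -28*37)=736, (-28*-30 - 13*10)=710; twice the area = |3664| = 3664; area = 1832; boundary points = 1 + 3 + 2 + 2 + 1 + 1 = 10; strictly interior points = area - boundary/2 + 1 = 1828; answer 1828

1828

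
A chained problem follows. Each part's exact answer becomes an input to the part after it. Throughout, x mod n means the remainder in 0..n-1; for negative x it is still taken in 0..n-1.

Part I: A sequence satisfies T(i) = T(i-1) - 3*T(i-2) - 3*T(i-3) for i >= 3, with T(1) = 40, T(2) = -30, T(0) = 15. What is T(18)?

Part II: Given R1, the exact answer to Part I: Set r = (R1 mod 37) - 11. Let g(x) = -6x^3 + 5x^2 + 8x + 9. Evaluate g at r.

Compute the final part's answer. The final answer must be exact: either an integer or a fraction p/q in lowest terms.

Part I: T(3) = 1*(-30) - 3*(40) - 3*(15) = -195; iterating: T(3)=-195, T(4)=-225, T(5)=450, T(6)=1710, T(7)=1035, T(8)=-5445, T(9)=-13680, T(10)=-450, T(11)=56925, T(12)=99315, T(13)=-70110, T(14)=-538830, T(15)=-626445, T(16)=1200375, T(17)=4696200, T(18)=2974410; answer 2974410
Part II: R1 = 2974410; r = 6; -6*(6)^3 + 5*(6)^2 + 8*(6)^1 + 9 = (-1296) + (180) + (48) + (9) = -1059; answer -1059

-1059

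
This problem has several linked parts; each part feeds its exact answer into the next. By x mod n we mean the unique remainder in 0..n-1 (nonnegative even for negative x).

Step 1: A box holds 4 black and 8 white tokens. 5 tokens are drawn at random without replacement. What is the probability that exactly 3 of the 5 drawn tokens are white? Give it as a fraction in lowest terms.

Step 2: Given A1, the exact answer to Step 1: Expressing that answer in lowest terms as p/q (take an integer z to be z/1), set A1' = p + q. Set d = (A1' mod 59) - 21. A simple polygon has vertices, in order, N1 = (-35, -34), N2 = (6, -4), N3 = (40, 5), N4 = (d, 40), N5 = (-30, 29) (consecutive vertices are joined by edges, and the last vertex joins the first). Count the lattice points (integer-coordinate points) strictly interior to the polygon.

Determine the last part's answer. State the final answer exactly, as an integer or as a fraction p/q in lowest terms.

2992

Step 1: total draws C(12,5) = 792; favorable C(8,3)*C(4,2) = 336; P = 14/33; answer 14/33
Step 2: A1 = 14/33; threaded value p + q = 47; d = 26; cross terms: (-35*-4 - 6*-34)=344, (6*5 - 40*-4)=190, (40*40 - 26*5)=1470, (26*29 - -30*40)=1954, (-30*-34 - -35*29)=2035; twice the area = |5993| = 5993; area = 5993/2; boundary points = 1 + 1 + 7 + 1 + 1 = 11; strictly interior points = area - boundary/2 + 1 = 2992; answer 2992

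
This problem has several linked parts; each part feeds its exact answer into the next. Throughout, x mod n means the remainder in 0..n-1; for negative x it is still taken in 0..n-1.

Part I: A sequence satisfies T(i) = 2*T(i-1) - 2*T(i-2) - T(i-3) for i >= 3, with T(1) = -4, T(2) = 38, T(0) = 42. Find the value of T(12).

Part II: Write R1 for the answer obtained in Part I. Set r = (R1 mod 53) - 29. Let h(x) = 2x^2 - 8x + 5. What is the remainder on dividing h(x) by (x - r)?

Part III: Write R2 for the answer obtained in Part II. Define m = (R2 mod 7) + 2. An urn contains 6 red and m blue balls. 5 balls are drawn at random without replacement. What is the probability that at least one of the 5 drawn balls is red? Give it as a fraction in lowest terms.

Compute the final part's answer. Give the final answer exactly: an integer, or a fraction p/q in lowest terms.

Part I: T(3) = 2*(38) - 2*(-4) - 1*(42) = 42; iterating: T(3)=42, T(4)=12, T(5)=-98, T(6)=-262, T(7)=-340, T(8)=-58, T(9)=826, T(10)=2108, T(11)=2622, T(12)=202; answer 202
Part II: R1 = 202; r = 14; remainder = value at the root: 2*(14)^2 - 8*(14)^1 + 5 = (392) + (-112) + (5) = 285; answer 285
Part III: R2 = 285; m = 7; total draws C(13,5) = 1287; complement C(7,5) = 21; favorable 1287 - 21 = 1266; P = 422/429; answer 422/429

422/429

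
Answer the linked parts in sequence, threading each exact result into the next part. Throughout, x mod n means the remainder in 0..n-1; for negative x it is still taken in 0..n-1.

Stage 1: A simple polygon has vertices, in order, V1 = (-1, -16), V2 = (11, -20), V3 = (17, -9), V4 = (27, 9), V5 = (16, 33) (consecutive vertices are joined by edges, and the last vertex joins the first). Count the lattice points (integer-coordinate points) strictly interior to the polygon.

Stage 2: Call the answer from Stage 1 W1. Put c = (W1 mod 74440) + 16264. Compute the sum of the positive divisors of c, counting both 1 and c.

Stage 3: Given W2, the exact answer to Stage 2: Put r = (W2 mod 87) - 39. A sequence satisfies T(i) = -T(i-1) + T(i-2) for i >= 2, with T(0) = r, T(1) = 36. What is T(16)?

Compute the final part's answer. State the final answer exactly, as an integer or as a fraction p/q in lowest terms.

Stage 1: cross terms: (-1*-20 - 11*-16)=196, (11*-9 - 17*-20)=241, (17*9 - 27*-9)=396, (27*33 - 16*9)=747, (16*-16 - -1*33)=-223; twice the area = |1357| = 1357; area = 1357/2; boundary points = 4 + 1 + 2 + 1 + 1 = 9; strictly interior points = area - boundary/2 + 1 = 675; answer 675
Stage 2: W1 = 675; c = 16939; 16939 = 13 * 1303; sigma = (1 + 13) * (1 + 1303) = 14 * 1304 = 18256; answer 18256
Stage 3: W2 = 18256; r = 34; T(2) = -1*(36) + 1*(34) = -2; iterating: T(2)=-2, T(3)=38, T(4)=-40, T(5)=78, T(6)=-118, T(7)=196, T(8)=-314, T(9)=510, T(10)=-824, T(11)=1334, T(12)=-2158, T(13)=3492, T(14)=-5650, T(15)=9142, T(16)=-14792; answer -14792

-14792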